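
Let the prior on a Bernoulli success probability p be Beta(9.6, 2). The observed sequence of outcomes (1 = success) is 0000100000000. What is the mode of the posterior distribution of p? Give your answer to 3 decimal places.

p̂_MAP = 0.425

Prior: Beta(9.6, 2).
Data: 1 success in 13 trials (from the sequence). The binomial likelihood contributes p(1−p)^12, so the posterior is Beta(9.6+1, 2+12) = Beta(10.6, 14).
For Beta(a, b) with a, b > 1 the mode is (a−1)/(a+b−2) = 9.6/22.6 ≈ 0.425.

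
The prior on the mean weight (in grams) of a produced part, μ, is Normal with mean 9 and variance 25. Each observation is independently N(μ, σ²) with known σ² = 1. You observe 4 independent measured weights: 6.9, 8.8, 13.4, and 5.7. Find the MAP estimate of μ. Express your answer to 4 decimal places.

μ̂_MAP = 8.7030

n = 4; x̄ = (6.9 + 8.8 + 13.4 + 5.7)/4 = 34.8/4 = 8.7.
For a Normal prior and Normal likelihood with known variance, the posterior is Normal; its mode equals its mean, the precision-weighted average.
Prior precision 1/σ₀² = 1/25 = 0.04; data precision n/σ² = 4/1 = 4.
μ̂ = (0.04·9 + 4·8.7) / (0.04 + 4) = 35.16/4.04 = 879/101 ≈ 8.7030.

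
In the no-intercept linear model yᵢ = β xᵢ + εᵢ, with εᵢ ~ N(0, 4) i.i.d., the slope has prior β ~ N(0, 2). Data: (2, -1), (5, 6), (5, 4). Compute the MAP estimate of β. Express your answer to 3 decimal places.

log p(β | y) = −Σ(yᵢ − βxᵢ)²/(2·4) − β²/(2·2) + const.
Setting the derivative to zero: Σxᵢ(yᵢ − βxᵢ)/4 − β/2 = 0, so β = Σxᵢyᵢ / (Σxᵢ² + σ²/τ²).
Σxᵢyᵢ = 2·(-1) + 5·6 + 5·4 = 48; Σxᵢ² = 54; σ²/τ² = 2.
β̂_MAP = 48 / (54 + 2) = 48/56 ≈ 0.857.

β̂_MAP = 0.857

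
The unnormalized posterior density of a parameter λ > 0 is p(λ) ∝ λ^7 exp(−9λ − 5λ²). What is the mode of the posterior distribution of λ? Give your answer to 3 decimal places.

λ̂_MAP = 0.500

ℓ'(λ) = 7/λ − 9 − 10λ. Setting this to zero and multiplying by λ: 10λ² + 9λ − 7 = 0.
λ = (−9 + √(9² + 4·10·7)) / (2·10) = (−9 + √361) / 20 = (−9 + 19)/20 = 1/2.
ℓ''(λ) = −7/λ² − 10 < 0, confirming a maximum.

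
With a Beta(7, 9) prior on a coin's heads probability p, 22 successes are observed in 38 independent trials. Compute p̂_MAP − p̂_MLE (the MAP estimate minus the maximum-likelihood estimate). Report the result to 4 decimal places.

MAP − MLE = -0.0405

Posterior is Beta(29, 25); MAP = (29−1)/(54−2) = 28/52 ≈ 0.53846.
MLE ignores the prior: p̂_MLE = k/n = 22/38 ≈ 0.57895.
Difference = 28/52 − 22/38 = -10/247 ≈ -0.0405.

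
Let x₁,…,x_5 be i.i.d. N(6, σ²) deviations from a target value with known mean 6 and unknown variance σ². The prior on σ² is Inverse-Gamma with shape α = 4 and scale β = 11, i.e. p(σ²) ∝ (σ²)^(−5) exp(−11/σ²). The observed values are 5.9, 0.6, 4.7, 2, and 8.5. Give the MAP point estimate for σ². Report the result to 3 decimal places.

Sum of squared deviations about the known mean: SS = (5.9−6)² + (0.6−6)² + (4.7−6)² + (2−6)² + (8.5−6)² = 53.11.
The Normal likelihood contributes (σ²)^(−n/2) exp(−SS/(2σ²)), so the posterior is Inverse-Gamma(α + n/2, β + SS/2) = Inverse-Gamma(6.5, 37.555).
The mode of Inverse-Gamma(a, b) is b/(a+1) = 37.555/7.5 ≈ 5.007.

σ̂²_MAP = 5.007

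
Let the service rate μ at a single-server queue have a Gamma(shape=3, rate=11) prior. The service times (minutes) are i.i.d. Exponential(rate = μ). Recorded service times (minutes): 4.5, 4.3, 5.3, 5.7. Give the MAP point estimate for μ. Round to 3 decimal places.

μ̂_MAP = 0.195

The Exponential(rate=μ) likelihood is ∝ μ^n e^(−μΣtᵢ). Here n = 4 and Σtᵢ = 4.5 + 4.3 + 5.3 + 5.7 = 19.8.
Posterior ∝ μ^2e^(−11μ) · μ^4e^(−19.8μ) = μ^6e^(−30.8μ), i.e. Gamma(7, 30.8).
Mode = (a−1)/b = 6/30.8 ≈ 0.195.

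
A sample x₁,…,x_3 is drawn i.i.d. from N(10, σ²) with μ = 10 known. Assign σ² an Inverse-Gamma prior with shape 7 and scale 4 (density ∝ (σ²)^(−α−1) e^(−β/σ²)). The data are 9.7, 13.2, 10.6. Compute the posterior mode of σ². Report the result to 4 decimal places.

σ̂²_MAP = 0.9837

Sum of squared deviations about the known mean: SS = (9.7−10)² + (13.2−10)² + (10.6−10)² = 10.69.
The Normal likelihood contributes (σ²)^(−n/2) exp(−SS/(2σ²)), so the posterior is Inverse-Gamma(α + n/2, β + SS/2) = Inverse-Gamma(8.5, 9.345).
The mode of Inverse-Gamma(a, b) is b/(a+1) = 9.345/9.5 ≈ 0.9837.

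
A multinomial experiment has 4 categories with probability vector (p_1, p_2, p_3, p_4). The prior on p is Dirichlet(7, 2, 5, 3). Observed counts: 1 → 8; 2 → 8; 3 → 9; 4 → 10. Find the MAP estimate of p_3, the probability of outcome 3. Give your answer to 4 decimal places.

The posterior is Dirichlet(αᵢ + nᵢ) = Dirichlet(15, 10, 14, 13).
For a Dirichlet(a₁,…,a_K) with all aᵢ > 1, the mode has j-th component (aⱼ − 1)/(Σaᵢ − K).
Here Σaᵢ = 52 and K = 4, so p_3 = (14 − 1)/(52 − 4) = 13/48 ≈ 0.2708.

MAP estimate: 0.2708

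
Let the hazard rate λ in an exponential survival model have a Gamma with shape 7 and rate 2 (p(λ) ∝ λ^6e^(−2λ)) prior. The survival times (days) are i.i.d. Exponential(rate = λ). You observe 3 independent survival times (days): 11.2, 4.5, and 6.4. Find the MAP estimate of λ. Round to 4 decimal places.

The Exponential(rate=λ) likelihood is ∝ λ^n e^(−λΣtᵢ). Here n = 3 and Σtᵢ = 11.2 + 4.5 + 6.4 = 22.1.
Posterior ∝ λ^6e^(−2λ) · λ^3e^(−22.1λ) = λ^9e^(−24.1λ), i.e. Gamma(10, 24.1).
Mode = (a−1)/b = 9/24.1 ≈ 0.3734.

λ̂_MAP = 0.3734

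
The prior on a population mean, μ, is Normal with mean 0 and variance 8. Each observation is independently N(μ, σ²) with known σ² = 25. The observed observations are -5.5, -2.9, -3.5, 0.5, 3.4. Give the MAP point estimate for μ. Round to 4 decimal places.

n = 5; x̄ = ((-5.5) + (-2.9) + (-3.5) + 0.5 + 3.4)/5 = -8/5 = -1.6.
For a Normal prior and Normal likelihood with known variance, the posterior is Normal; its mode equals its mean, the precision-weighted average.
Prior precision 1/σ₀² = 1/8 = 0.125; data precision n/σ² = 5/25 = 0.2.
μ̂ = (0.125·0 + 0.2·(-1.6)) / (0.125 + 0.2) = (-0.32)/0.325 = -64/65 ≈ -0.9846.

μ̂_MAP = -0.9846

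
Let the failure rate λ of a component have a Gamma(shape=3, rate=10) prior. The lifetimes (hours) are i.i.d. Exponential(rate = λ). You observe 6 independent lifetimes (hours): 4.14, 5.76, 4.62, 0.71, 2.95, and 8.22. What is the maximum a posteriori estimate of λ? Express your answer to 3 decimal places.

The Exponential(rate=λ) likelihood is ∝ λ^n e^(−λΣtᵢ). Here n = 6 and Σtᵢ = 4.14 + 5.76 + 4.62 + 0.71 + 2.95 + 8.22 = 26.40.
Posterior ∝ λ^2e^(−10λ) · λ^6e^(−26.40λ) = λ^8e^(−36.40λ), i.e. Gamma(9, 36.40).
Mode = (a−1)/b = 8/36.40 ≈ 0.220.

λ̂_MAP = 0.220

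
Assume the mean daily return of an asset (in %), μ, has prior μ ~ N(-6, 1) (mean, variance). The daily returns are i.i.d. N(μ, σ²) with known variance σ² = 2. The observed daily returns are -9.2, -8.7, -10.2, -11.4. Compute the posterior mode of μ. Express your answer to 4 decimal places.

μ̂_MAP = -8.5833

n = 4; x̄ = ((-9.2) + (-8.7) + (-10.2) + (-11.4))/4 = -39.5/4 = -9.875.
For a Normal prior and Normal likelihood with known variance, the posterior is Normal; its mode equals its mean, the precision-weighted average.
Prior precision 1/σ₀² = 1/1 = 1; data precision n/σ² = 4/2 = 2.
μ̂ = (1·(-6) + 2·(-9.875)) / (1 + 2) = (-25.75)/3 = -103/12 ≈ -8.5833.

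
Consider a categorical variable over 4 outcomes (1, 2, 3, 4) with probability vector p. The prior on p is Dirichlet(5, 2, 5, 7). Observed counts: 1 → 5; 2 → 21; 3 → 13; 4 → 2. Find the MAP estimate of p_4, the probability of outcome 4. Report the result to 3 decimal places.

MAP estimate: 0.143

The posterior is Dirichlet(αᵢ + nᵢ) = Dirichlet(10, 23, 18, 9).
For a Dirichlet(a₁,…,a_K) with all aᵢ > 1, the mode has j-th component (aⱼ − 1)/(Σaᵢ − K).
Here Σaᵢ = 60 and K = 4, so p_4 = (9 − 1)/(60 − 4) = 8/56 ≈ 0.143.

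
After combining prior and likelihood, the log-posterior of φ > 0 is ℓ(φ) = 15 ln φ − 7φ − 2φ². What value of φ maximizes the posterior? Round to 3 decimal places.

ℓ'(φ) = 15/φ − 7 − 4φ. Setting this to zero and multiplying by φ: 4φ² + 7φ − 15 = 0.
φ = (−7 + √(7² + 4·4·15)) / (2·4) = (−7 + √289) / 8 = (−7 + 17)/8 = 5/4.
ℓ''(φ) = −15/φ² − 4 < 0, confirming a maximum.

φ̂_MAP = 1.250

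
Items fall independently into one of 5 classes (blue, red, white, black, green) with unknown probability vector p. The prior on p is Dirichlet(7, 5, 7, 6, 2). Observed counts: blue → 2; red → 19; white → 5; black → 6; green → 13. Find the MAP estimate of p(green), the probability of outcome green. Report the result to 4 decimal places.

MAP estimate of p(green) = 0.2090

The posterior is Dirichlet(αᵢ + nᵢ) = Dirichlet(9, 24, 12, 12, 15).
For a Dirichlet(a₁,…,a_K) with all aᵢ > 1, the mode has j-th component (aⱼ − 1)/(Σaᵢ − K).
Here Σaᵢ = 72 and K = 5, so p(green) = (15 − 1)/(72 − 5) = 14/67 ≈ 0.2090.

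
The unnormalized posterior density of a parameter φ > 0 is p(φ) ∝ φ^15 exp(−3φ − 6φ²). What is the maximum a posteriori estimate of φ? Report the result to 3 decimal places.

φ̂_MAP = 1.000

ℓ'(φ) = 15/φ − 3 − 12φ. Setting this to zero and multiplying by φ: 12φ² + 3φ − 15 = 0.
φ = (−3 + √(3² + 4·12·15)) / (2·12) = (−3 + √729) / 24 = (−3 + 27)/24 = 1.
ℓ''(φ) = −15/φ² − 12 < 0, confirming a maximum.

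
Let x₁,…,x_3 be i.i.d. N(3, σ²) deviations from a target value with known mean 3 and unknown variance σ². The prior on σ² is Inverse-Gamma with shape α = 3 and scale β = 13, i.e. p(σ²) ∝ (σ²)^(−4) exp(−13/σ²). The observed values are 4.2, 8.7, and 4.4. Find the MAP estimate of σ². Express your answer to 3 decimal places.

Sum of squared deviations about the known mean: SS = (4.2−3)² + (8.7−3)² + (4.4−3)² = 35.89.
The Normal likelihood contributes (σ²)^(−n/2) exp(−SS/(2σ²)), so the posterior is Inverse-Gamma(α + n/2, β + SS/2) = Inverse-Gamma(4.5, 30.945).
The mode of Inverse-Gamma(a, b) is b/(a+1) = 30.945/5.5 ≈ 5.626.

σ̂²_MAP = 5.626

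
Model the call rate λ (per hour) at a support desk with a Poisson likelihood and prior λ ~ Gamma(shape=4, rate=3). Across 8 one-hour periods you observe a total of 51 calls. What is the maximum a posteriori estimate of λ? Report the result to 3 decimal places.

λ̂_MAP = 4.909

Σxᵢ = 51, n = 8.
Posterior ∝ λ^3e^(−3λ) · λ^51e^(−8λ) = λ^54e^(−11λ), i.e. Gamma(shape=55, rate=11).
The mode of a Gamma(a, b) with a ≥ 1 (shape–rate) is (a−1)/b = 54/11 ≈ 4.909.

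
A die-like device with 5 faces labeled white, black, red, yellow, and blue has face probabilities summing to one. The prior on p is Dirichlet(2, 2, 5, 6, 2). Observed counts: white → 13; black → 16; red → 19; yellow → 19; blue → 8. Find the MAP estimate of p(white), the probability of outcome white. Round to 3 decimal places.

MAP estimate of p(white) = 0.161

The posterior is Dirichlet(αᵢ + nᵢ) = Dirichlet(15, 18, 24, 25, 10).
For a Dirichlet(a₁,…,a_K) with all aᵢ > 1, the mode has j-th component (aⱼ − 1)/(Σaᵢ − K).
Here Σaᵢ = 92 and K = 5, so p(white) = (15 − 1)/(92 − 5) = 14/87 ≈ 0.161.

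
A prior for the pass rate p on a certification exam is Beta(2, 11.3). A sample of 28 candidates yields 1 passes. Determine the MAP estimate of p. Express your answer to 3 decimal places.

p̂_MAP = 0.051

Prior: Beta(2, 11.3).
Data: 1 success in 28 trials. The binomial likelihood contributes p(1−p)^27, so the posterior is Beta(2+1, 11.3+27) = Beta(3, 38.3).
For Beta(a, b) with a, b > 1 the mode is (a−1)/(a+b−2) = 2/39.3 ≈ 0.051.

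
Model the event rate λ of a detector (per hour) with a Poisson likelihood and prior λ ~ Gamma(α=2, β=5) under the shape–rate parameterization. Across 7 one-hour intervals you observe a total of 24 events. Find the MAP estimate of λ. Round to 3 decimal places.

Σxᵢ = 24, n = 7.
Posterior ∝ λe^(−5λ) · λ^24e^(−7λ) = λ^25e^(−12λ), i.e. Gamma(shape=26, rate=12).
The mode of a Gamma(a, b) with a ≥ 1 (shape–rate) is (a−1)/b = 25/12 ≈ 2.083.

λ̂_MAP = 2.083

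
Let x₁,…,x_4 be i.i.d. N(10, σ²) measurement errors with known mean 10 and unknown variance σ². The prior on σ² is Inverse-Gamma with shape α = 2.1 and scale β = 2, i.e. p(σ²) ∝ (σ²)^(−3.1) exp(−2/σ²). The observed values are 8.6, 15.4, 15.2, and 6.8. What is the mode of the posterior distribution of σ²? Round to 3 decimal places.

Sum of squared deviations about the known mean: SS = (8.6−10)² + (15.4−10)² + (15.2−10)² + (6.8−10)² = 68.4.
The Normal likelihood contributes (σ²)^(−n/2) exp(−SS/(2σ²)), so the posterior is Inverse-Gamma(α + n/2, β + SS/2) = Inverse-Gamma(4.1, 36.2).
The mode of Inverse-Gamma(a, b) is b/(a+1) = 36.2/5.1 ≈ 7.098.

σ̂²_MAP = 7.098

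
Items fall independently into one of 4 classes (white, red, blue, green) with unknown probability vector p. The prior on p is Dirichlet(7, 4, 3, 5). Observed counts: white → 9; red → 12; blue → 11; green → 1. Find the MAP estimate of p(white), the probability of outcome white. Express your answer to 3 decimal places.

MAP estimate of p(white) = 0.313

The posterior is Dirichlet(αᵢ + nᵢ) = Dirichlet(16, 16, 14, 6).
For a Dirichlet(a₁,…,a_K) with all aᵢ > 1, the mode has j-th component (aⱼ − 1)/(Σaᵢ − K).
Here Σaᵢ = 52 and K = 4, so p(white) = (16 − 1)/(52 − 4) = 15/48 ≈ 0.313.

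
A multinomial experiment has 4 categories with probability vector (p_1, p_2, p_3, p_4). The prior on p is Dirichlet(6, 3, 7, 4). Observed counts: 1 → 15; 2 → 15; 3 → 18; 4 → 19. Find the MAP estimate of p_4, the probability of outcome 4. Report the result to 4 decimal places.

MAP estimate: 0.2651

The posterior is Dirichlet(αᵢ + nᵢ) = Dirichlet(21, 18, 25, 23).
For a Dirichlet(a₁,…,a_K) with all aᵢ > 1, the mode has j-th component (aⱼ − 1)/(Σaᵢ − K).
Here Σaᵢ = 87 and K = 4, so p_4 = (23 − 1)/(87 − 4) = 22/83 ≈ 0.2651.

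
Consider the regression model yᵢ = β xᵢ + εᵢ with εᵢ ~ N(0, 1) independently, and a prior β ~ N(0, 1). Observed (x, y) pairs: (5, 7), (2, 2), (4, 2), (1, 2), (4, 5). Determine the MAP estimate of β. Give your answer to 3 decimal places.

β̂_MAP = 1.095

log p(β | y) = −Σ(yᵢ − βxᵢ)²/(2·1) − β²/(2·1) + const.
Setting the derivative to zero: Σxᵢ(yᵢ − βxᵢ)/1 − β/1 = 0, so β = Σxᵢyᵢ / (Σxᵢ² + σ²/τ²).
Σxᵢyᵢ = 5·7 + 2·2 + 4·2 + 1·2 + 4·5 = 69; Σxᵢ² = 62; σ²/τ² = 1.
β̂_MAP = 69 / (62 + 1) = 69/63 ≈ 1.095.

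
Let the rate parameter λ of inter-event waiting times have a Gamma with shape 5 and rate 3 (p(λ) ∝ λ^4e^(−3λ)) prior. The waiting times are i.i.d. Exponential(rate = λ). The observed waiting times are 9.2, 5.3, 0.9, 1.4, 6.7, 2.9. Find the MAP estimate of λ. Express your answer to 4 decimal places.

The Exponential(rate=λ) likelihood is ∝ λ^n e^(−λΣtᵢ). Here n = 6 and Σtᵢ = 9.2 + 5.3 + 0.9 + 1.4 + 6.7 + 2.9 = 26.4.
Posterior ∝ λ^4e^(−3λ) · λ^6e^(−26.4λ) = λ^10e^(−29.4λ), i.e. Gamma(11, 29.4).
Mode = (a−1)/b = 10/29.4 ≈ 0.3401.

λ̂_MAP = 0.3401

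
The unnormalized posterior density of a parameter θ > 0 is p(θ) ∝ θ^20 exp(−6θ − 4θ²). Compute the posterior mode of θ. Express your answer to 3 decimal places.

θ̂_MAP = 1.250

ℓ'(θ) = 20/θ − 6 − 8θ. Setting this to zero and multiplying by θ: 8θ² + 6θ − 20 = 0.
θ = (−6 + √(6² + 4·8·20)) / (2·8) = (−6 + √676) / 16 = (−6 + 26)/16 = 5/4.
ℓ''(θ) = −20/θ² − 8 < 0, confirming a maximum.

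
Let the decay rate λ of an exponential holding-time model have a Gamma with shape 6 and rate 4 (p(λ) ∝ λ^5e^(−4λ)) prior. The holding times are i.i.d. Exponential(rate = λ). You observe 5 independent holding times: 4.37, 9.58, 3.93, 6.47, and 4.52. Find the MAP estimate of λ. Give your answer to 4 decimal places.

The Exponential(rate=λ) likelihood is ∝ λ^n e^(−λΣtᵢ). Here n = 5 and Σtᵢ = 4.37 + 9.58 + 3.93 + 6.47 + 4.52 = 28.87.
Posterior ∝ λ^5e^(−4λ) · λ^5e^(−28.87λ) = λ^10e^(−32.87λ), i.e. Gamma(11, 32.87).
Mode = (a−1)/b = 10/32.87 ≈ 0.3042.

λ̂_MAP = 0.3042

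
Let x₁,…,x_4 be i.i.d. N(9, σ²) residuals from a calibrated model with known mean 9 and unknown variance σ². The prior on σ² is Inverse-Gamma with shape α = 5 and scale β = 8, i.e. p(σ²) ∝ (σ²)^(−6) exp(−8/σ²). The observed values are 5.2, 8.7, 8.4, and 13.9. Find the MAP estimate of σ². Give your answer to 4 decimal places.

Sum of squared deviations about the known mean: SS = (5.2−9)² + (8.7−9)² + (8.4−9)² + (13.9−9)² = 38.9.
The Normal likelihood contributes (σ²)^(−n/2) exp(−SS/(2σ²)), so the posterior is Inverse-Gamma(α + n/2, β + SS/2) = Inverse-Gamma(7, 27.45).
The mode of Inverse-Gamma(a, b) is b/(a+1) = 27.45/8 ≈ 3.4313.

σ̂²_MAP = 3.4313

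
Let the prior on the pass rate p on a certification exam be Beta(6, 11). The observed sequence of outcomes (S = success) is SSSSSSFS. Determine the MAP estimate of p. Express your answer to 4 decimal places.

p̂_MAP = 0.5217

Prior: Beta(6, 11).
Data: 7 successes in 8 trials (from the sequence). The binomial likelihood contributes p^7(1−p)^1, so the posterior is Beta(6+7, 11+1) = Beta(13, 12).
For Beta(a, b) with a, b > 1 the mode is (a−1)/(a+b−2) = 12/23 ≈ 0.5217.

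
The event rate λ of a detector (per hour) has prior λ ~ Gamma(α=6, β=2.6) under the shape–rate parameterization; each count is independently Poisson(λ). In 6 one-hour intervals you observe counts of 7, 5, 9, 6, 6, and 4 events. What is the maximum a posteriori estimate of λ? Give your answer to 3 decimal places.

λ̂_MAP = 4.884

Σxᵢ = 7+5+9+6+6+4 = 37, with n = 6.
Posterior ∝ λ^5e^(−2.6λ) · λ^37e^(−6λ) = λ^42e^(−8.6λ), i.e. Gamma(shape=43, rate=8.6).
The mode of a Gamma(a, b) with a ≥ 1 (shape–rate) is (a−1)/b = 42/8.6 ≈ 4.884.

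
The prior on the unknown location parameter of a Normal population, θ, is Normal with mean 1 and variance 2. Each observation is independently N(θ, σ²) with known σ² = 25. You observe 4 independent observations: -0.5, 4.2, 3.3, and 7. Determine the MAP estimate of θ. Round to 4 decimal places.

θ̂_MAP = 1.6061

n = 4; x̄ = ((-0.5) + 4.2 + 3.3 + 7)/4 = 14/4 = 3.5.
For a Normal prior and Normal likelihood with known variance, the posterior is Normal; its mode equals its mean, the precision-weighted average.
Prior precision 1/σ₀² = 1/2 = 0.5; data precision n/σ² = 4/25 = 0.16.
θ̂ = (0.5·1 + 0.16·3.5) / (0.5 + 0.16) = 1.06/0.66 = 53/33 ≈ 1.6061.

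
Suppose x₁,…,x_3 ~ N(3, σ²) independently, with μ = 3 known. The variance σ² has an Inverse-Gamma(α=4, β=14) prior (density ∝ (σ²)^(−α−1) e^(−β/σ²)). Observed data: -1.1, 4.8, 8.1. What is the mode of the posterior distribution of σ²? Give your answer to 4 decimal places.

σ̂²_MAP = 5.6969

Sum of squared deviations about the known mean: SS = (-1.1−3)² + (4.8−3)² + (8.1−3)² = 46.06.
The Normal likelihood contributes (σ²)^(−n/2) exp(−SS/(2σ²)), so the posterior is Inverse-Gamma(α + n/2, β + SS/2) = Inverse-Gamma(5.5, 37.03).
The mode of Inverse-Gamma(a, b) is b/(a+1) = 37.03/6.5 ≈ 5.6969.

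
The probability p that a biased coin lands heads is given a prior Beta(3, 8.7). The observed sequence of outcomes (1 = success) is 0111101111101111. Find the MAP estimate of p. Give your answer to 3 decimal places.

p̂_MAP = 0.584

Prior: Beta(3, 8.7).
Data: 13 successes in 16 trials (from the sequence). The binomial likelihood contributes p^13(1−p)^3, so the posterior is Beta(3+13, 8.7+3) = Beta(16, 11.7).
For Beta(a, b) with a, b > 1 the mode is (a−1)/(a+b−2) = 15/25.7 ≈ 0.584.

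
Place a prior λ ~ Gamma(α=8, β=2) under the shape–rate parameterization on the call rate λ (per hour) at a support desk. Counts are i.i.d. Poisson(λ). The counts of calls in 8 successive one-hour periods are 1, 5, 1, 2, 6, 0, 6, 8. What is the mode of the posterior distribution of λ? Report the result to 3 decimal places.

Σxᵢ = 1+5+1+2+6+0+6+8 = 29, with n = 8.
Posterior ∝ λ^7e^(−2λ) · λ^29e^(−8λ) = λ^36e^(−10λ), i.e. Gamma(shape=37, rate=10).
The mode of a Gamma(a, b) with a ≥ 1 (shape–rate) is (a−1)/b = 36/10 ≈ 3.600.

λ̂_MAP = 3.600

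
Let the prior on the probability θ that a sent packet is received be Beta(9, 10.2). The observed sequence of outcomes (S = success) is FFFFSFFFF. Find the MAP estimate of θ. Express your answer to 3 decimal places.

θ̂_MAP = 0.344

Prior: Beta(9, 10.2).
Data: 1 success in 9 trials (from the sequence). The binomial likelihood contributes θ(1−θ)^8, so the posterior is Beta(9+1, 10.2+8) = Beta(10, 18.2).
For Beta(a, b) with a, b > 1 the mode is (a−1)/(a+b−2) = 9/26.2 ≈ 0.344.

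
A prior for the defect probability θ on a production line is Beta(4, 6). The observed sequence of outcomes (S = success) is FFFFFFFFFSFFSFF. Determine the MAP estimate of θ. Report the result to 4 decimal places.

Prior: Beta(4, 6).
Data: 2 successes in 15 trials (from the sequence). The binomial likelihood contributes θ^2(1−θ)^13, so the posterior is Beta(4+2, 6+13) = Beta(6, 19).
For Beta(a, b) with a, b > 1 the mode is (a−1)/(a+b−2) = 5/23 ≈ 0.2174.

θ̂_MAP = 0.2174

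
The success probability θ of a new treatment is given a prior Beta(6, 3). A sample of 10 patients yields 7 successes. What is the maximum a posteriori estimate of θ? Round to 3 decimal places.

θ̂_MAP = 0.706

Prior: Beta(6, 3).
Data: 7 successes in 10 trials. The binomial likelihood contributes θ^7(1−θ)^3, so the posterior is Beta(6+7, 3+3) = Beta(13, 6).
For Beta(a, b) with a, b > 1 the mode is (a−1)/(a+b−2) = 12/17 ≈ 0.706.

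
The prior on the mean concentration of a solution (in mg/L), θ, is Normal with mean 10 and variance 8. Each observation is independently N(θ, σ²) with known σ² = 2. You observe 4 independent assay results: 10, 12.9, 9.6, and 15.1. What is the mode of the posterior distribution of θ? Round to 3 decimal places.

θ̂_MAP = 11.788

n = 4; x̄ = (10 + 12.9 + 9.6 + 15.1)/4 = 47.6/4 = 11.9.
For a Normal prior and Normal likelihood with known variance, the posterior is Normal; its mode equals its mean, the precision-weighted average.
Prior precision 1/σ₀² = 1/8 = 0.125; data precision n/σ² = 4/2 = 2.
θ̂ = (0.125·10 + 2·11.9) / (0.125 + 2) = 25.05/2.125 = 1002/85 ≈ 11.788.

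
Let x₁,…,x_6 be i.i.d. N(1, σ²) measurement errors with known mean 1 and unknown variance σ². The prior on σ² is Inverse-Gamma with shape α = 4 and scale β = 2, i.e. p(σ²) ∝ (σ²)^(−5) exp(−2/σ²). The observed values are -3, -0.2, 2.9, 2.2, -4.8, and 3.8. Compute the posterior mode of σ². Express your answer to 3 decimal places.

Sum of squared deviations about the known mean: SS = (-3−1)² + (-0.2−1)² + (2.9−1)² + (2.2−1)² + (-4.8−1)² + (3.8−1)² = 63.97.
The Normal likelihood contributes (σ²)^(−n/2) exp(−SS/(2σ²)), so the posterior is Inverse-Gamma(α + n/2, β + SS/2) = Inverse-Gamma(7, 33.985).
The mode of Inverse-Gamma(a, b) is b/(a+1) = 33.985/8 ≈ 4.248.

σ̂²_MAP = 4.248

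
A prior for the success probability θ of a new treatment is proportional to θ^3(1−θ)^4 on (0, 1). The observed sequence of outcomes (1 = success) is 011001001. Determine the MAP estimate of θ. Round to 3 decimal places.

θ̂_MAP = 0.438

The prior density ∝ θ^3(1−θ)^4 is the kernel of Beta(4, 5).
Data: 4 successes in 9 trials (from the sequence). The binomial likelihood contributes θ^4(1−θ)^5, so the posterior is Beta(4+4, 5+5) = Beta(8, 10).
For Beta(a, b) with a, b > 1 the mode is (a−1)/(a+b−2) = 7/16 ≈ 0.438.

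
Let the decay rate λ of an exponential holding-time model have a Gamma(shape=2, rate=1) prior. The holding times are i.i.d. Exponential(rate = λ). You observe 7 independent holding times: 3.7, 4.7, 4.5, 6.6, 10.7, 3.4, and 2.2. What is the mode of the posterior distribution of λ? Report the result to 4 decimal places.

The Exponential(rate=λ) likelihood is ∝ λ^n e^(−λΣtᵢ). Here n = 7 and Σtᵢ = 3.7 + 4.7 + 4.5 + 6.6 + 10.7 + 3.4 + 2.2 = 35.8.
Posterior ∝ λe^(−1λ) · λ^7e^(−35.8λ) = λ^8e^(−36.8λ), i.e. Gamma(9, 36.8).
Mode = (a−1)/b = 8/36.8 ≈ 0.2174.

λ̂_MAP = 0.2174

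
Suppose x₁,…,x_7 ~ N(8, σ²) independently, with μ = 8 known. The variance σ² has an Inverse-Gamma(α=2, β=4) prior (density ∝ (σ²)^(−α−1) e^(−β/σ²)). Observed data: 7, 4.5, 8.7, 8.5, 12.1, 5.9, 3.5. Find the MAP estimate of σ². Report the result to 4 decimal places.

σ̂²_MAP = 4.8815

Sum of squared deviations about the known mean: SS = (7−8)² + (4.5−8)² + (8.7−8)² + (8.5−8)² + (12.1−8)² + (5.9−8)² + (3.5−8)² = 55.46.
The Normal likelihood contributes (σ²)^(−n/2) exp(−SS/(2σ²)), so the posterior is Inverse-Gamma(α + n/2, β + SS/2) = Inverse-Gamma(5.5, 31.73).
The mode of Inverse-Gamma(a, b) is b/(a+1) = 31.73/6.5 ≈ 4.8815.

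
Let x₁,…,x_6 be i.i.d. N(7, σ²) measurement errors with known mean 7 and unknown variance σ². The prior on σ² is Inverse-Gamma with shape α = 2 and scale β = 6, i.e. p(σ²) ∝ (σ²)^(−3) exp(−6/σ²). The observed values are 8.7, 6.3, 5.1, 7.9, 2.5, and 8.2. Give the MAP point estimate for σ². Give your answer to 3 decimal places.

Sum of squared deviations about the known mean: SS = (8.7−7)² + (6.3−7)² + (5.1−7)² + (7.9−7)² + (2.5−7)² + (8.2−7)² = 29.49.
The Normal likelihood contributes (σ²)^(−n/2) exp(−SS/(2σ²)), so the posterior is Inverse-Gamma(α + n/2, β + SS/2) = Inverse-Gamma(5, 20.745).
The mode of Inverse-Gamma(a, b) is b/(a+1) = 20.745/6 ≈ 3.458.

σ̂²_MAP = 3.458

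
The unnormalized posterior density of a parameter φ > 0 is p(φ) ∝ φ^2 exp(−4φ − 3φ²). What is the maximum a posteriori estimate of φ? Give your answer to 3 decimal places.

φ̂_MAP = 0.333

ℓ'(φ) = 2/φ − 4 − 6φ. Setting this to zero and multiplying by φ: 6φ² + 4φ − 2 = 0.
φ = (−4 + √(4² + 4·6·2)) / (2·6) = (−4 + √64) / 12 = (−4 + 8)/12 = 1/3.
ℓ''(φ) = −2/φ² − 6 < 0, confirming a maximum.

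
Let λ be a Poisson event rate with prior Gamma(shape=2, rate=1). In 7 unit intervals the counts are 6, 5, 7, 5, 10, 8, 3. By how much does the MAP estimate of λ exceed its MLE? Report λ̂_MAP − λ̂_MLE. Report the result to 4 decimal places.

Σxᵢ = 44. Posterior is Gamma(46, 8); MAP = (46−1)/8 = 45/8 ≈ 5.62500.
MLE = x̄ = 44/7 ≈ 6.28571.
Difference = 45/8 − 44/7 = -37/56 ≈ -0.6607.

MAP − MLE = -0.6607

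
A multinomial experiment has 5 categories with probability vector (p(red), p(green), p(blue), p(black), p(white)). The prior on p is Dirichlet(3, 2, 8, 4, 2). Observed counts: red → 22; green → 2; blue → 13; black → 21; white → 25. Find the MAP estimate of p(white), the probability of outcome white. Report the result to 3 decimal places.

The posterior is Dirichlet(αᵢ + nᵢ) = Dirichlet(25, 4, 21, 25, 27).
For a Dirichlet(a₁,…,a_K) with all aᵢ > 1, the mode has j-th component (aⱼ − 1)/(Σaᵢ − K).
Here Σaᵢ = 102 and K = 5, so p(white) = (27 − 1)/(102 − 5) = 26/97 ≈ 0.268.

MAP estimate of p(white) = 0.268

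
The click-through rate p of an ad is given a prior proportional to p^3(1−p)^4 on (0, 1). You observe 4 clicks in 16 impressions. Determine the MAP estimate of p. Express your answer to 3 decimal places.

p̂_MAP = 0.304

The prior density ∝ p^3(1−p)^4 is the kernel of Beta(4, 5).
Data: 4 successes in 16 trials. The binomial likelihood contributes p^4(1−p)^12, so the posterior is Beta(4+4, 5+12) = Beta(8, 17).
For Beta(a, b) with a, b > 1 the mode is (a−1)/(a+b−2) = 7/23 ≈ 0.304.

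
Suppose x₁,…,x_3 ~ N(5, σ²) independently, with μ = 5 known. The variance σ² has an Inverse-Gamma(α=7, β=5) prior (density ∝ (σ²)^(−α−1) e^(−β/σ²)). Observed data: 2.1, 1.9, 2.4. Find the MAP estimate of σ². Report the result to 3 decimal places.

σ̂²_MAP = 1.831

Sum of squared deviations about the known mean: SS = (2.1−5)² + (1.9−5)² + (2.4−5)² = 24.78.
The Normal likelihood contributes (σ²)^(−n/2) exp(−SS/(2σ²)), so the posterior is Inverse-Gamma(α + n/2, β + SS/2) = Inverse-Gamma(8.5, 17.39).
The mode of Inverse-Gamma(a, b) is b/(a+1) = 17.39/9.5 ≈ 1.831.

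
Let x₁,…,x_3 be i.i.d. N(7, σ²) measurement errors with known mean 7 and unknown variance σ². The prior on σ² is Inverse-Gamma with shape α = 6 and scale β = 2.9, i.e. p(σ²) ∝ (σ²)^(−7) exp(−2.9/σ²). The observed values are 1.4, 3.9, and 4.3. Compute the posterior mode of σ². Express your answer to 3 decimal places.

σ̂²_MAP = 3.180

Sum of squared deviations about the known mean: SS = (1.4−7)² + (3.9−7)² + (4.3−7)² = 48.26.
The Normal likelihood contributes (σ²)^(−n/2) exp(−SS/(2σ²)), so the posterior is Inverse-Gamma(α + n/2, β + SS/2) = Inverse-Gamma(7.5, 27.03).
The mode of Inverse-Gamma(a, b) is b/(a+1) = 27.03/8.5 ≈ 3.180.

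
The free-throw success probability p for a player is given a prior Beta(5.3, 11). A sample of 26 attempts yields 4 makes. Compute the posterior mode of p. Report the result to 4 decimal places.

Prior: Beta(5.3, 11).
Data: 4 successes in 26 trials. The binomial likelihood contributes p^4(1−p)^22, so the posterior is Beta(5.3+4, 11+22) = Beta(9.3, 33).
For Beta(a, b) with a, b > 1 the mode is (a−1)/(a+b−2) = 8.3/40.3 ≈ 0.2060.

p̂_MAP = 0.2060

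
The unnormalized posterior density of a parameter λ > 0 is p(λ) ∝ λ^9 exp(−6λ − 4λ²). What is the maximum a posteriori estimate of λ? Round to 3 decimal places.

λ̂_MAP = 0.750

ℓ'(λ) = 9/λ − 6 − 8λ. Setting this to zero and multiplying by λ: 8λ² + 6λ − 9 = 0.
λ = (−6 + √(6² + 4·8·9)) / (2·8) = (−6 + √324) / 16 = (−6 + 18)/16 = 3/4.
ℓ''(λ) = −9/λ² − 8 < 0, confirming a maximum.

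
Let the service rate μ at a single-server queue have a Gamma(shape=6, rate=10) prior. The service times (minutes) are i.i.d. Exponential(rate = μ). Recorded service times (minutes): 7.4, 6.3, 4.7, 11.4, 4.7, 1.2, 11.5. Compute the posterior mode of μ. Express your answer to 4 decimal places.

μ̂_MAP = 0.2098

The Exponential(rate=μ) likelihood is ∝ μ^n e^(−μΣtᵢ). Here n = 7 and Σtᵢ = 7.4 + 6.3 + 4.7 + 11.4 + 4.7 + 1.2 + 11.5 = 47.2.
Posterior ∝ μ^5e^(−10μ) · μ^7e^(−47.2μ) = μ^12e^(−57.2μ), i.e. Gamma(13, 57.2).
Mode = (a−1)/b = 12/57.2 ≈ 0.2098.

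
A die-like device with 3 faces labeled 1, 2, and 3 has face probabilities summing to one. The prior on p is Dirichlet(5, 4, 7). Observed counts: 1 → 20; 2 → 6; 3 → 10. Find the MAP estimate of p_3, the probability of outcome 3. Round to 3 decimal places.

The posterior is Dirichlet(αᵢ + nᵢ) = Dirichlet(25, 10, 17).
For a Dirichlet(a₁,…,a_K) with all aᵢ > 1, the mode has j-th component (aⱼ − 1)/(Σaᵢ − K).
Here Σaᵢ = 52 and K = 3, so p_3 = (17 − 1)/(52 − 3) = 16/49 ≈ 0.327.

MAP estimate: 0.327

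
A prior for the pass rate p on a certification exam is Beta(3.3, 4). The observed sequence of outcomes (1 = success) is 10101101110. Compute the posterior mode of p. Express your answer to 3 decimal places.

p̂_MAP = 0.571

Prior: Beta(3.3, 4).
Data: 7 successes in 11 trials (from the sequence). The binomial likelihood contributes p^7(1−p)^4, so the posterior is Beta(3.3+7, 4+4) = Beta(10.3, 8).
For Beta(a, b) with a, b > 1 the mode is (a−1)/(a+b−2) = 9.3/16.3 ≈ 0.571.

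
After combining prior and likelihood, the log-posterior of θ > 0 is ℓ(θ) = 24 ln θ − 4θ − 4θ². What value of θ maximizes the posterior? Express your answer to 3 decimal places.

ℓ'(θ) = 24/θ − 4 − 8θ. Setting this to zero and multiplying by θ: 8θ² + 4θ − 24 = 0.
θ = (−4 + √(4² + 4·8·24)) / (2·8) = (−4 + √784) / 16 = (−4 + 28)/16 = 3/2.
ℓ''(θ) = −24/θ² − 8 < 0, confirming a maximum.

θ̂_MAP = 1.500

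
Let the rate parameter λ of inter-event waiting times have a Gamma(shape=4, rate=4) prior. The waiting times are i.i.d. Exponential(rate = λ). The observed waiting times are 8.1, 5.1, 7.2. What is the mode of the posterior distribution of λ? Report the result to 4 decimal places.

The Exponential(rate=λ) likelihood is ∝ λ^n e^(−λΣtᵢ). Here n = 3 and Σtᵢ = 8.1 + 5.1 + 7.2 = 20.4.
Posterior ∝ λ^3e^(−4λ) · λ^3e^(−20.4λ) = λ^6e^(−24.4λ), i.e. Gamma(7, 24.4).
Mode = (a−1)/b = 6/24.4 ≈ 0.2459.

λ̂_MAP = 0.2459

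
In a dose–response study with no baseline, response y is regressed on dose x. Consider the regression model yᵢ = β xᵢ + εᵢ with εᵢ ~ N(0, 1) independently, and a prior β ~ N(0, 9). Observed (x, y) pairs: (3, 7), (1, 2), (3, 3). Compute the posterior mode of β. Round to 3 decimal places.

β̂_MAP = 1.674

log p(β | y) = −Σ(yᵢ − βxᵢ)²/(2·1) − β²/(2·9) + const.
Setting the derivative to zero: Σxᵢ(yᵢ − βxᵢ)/1 − β/9 = 0, so β = Σxᵢyᵢ / (Σxᵢ² + σ²/τ²).
Σxᵢyᵢ = 3·7 + 1·2 + 3·3 = 32; Σxᵢ² = 19; σ²/τ² = 1/9.
β̂_MAP = 32 / (19 + 1/9) = 32/(172/9) = 72/43 ≈ 1.674.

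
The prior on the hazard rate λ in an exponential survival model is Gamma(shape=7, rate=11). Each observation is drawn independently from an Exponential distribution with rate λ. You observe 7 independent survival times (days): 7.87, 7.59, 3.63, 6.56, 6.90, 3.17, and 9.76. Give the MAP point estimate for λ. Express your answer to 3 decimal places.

λ̂_MAP = 0.230

The Exponential(rate=λ) likelihood is ∝ λ^n e^(−λΣtᵢ). Here n = 7 and Σtᵢ = 7.87 + 7.59 + 3.63 + 6.56 + 6.90 + 3.17 + 9.76 = 45.48.
Posterior ∝ λ^6e^(−11λ) · λ^7e^(−45.48λ) = λ^13e^(−56.48λ), i.e. Gamma(14, 56.48).
Mode = (a−1)/b = 13/56.48 ≈ 0.230.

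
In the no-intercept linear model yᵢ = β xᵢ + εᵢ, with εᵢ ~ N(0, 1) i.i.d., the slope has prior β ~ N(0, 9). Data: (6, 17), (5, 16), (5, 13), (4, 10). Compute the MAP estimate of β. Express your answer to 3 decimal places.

log p(β | y) = −Σ(yᵢ − βxᵢ)²/(2·1) − β²/(2·9) + const.
Setting the derivative to zero: Σxᵢ(yᵢ − βxᵢ)/1 − β/9 = 0, so β = Σxᵢyᵢ / (Σxᵢ² + σ²/τ²).
Σxᵢyᵢ = 6·17 + 5·16 + 5·13 + 4·10 = 287; Σxᵢ² = 102; σ²/τ² = 1/9.
β̂_MAP = 287 / (102 + 1/9) = 287/(919/9) = 2583/919 ≈ 2.811.

β̂_MAP = 2.811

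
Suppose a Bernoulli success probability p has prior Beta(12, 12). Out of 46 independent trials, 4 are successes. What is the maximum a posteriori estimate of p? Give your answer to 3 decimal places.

p̂_MAP = 0.221

Prior: Beta(12, 12).
Data: 4 successes in 46 trials. The binomial likelihood contributes p^4(1−p)^42, so the posterior is Beta(12+4, 12+42) = Beta(16, 54).
For Beta(a, b) with a, b > 1 the mode is (a−1)/(a+b−2) = 15/68 ≈ 0.221.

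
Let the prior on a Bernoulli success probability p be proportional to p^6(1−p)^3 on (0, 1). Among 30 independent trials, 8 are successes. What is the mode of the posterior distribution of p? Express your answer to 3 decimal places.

The prior density ∝ p^6(1−p)^3 is the kernel of Beta(7, 4).
Data: 8 successes in 30 trials. The binomial likelihood contributes p^8(1−p)^22, so the posterior is Beta(7+8, 4+22) = Beta(15, 26).
For Beta(a, b) with a, b > 1 the mode is (a−1)/(a+b−2) = 14/39 ≈ 0.359.

p̂_MAP = 0.359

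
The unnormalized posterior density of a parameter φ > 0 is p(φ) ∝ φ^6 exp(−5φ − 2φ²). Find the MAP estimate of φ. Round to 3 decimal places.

ℓ'(φ) = 6/φ − 5 − 4φ. Setting this to zero and multiplying by φ: 4φ² + 5φ − 6 = 0.
φ = (−5 + √(5² + 4·4·6)) / (2·4) = (−5 + √121) / 8 = (−5 + 11)/8 = 3/4.
ℓ''(φ) = −6/φ² − 4 < 0, confirming a maximum.

φ̂_MAP = 0.750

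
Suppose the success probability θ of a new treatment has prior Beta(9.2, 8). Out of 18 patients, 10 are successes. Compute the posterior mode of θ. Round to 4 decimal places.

Prior: Beta(9.2, 8).
Data: 10 successes in 18 trials. The binomial likelihood contributes θ^10(1−θ)^8, so the posterior is Beta(9.2+10, 8+8) = Beta(19.2, 16).
For Beta(a, b) with a, b > 1 the mode is (a−1)/(a+b−2) = 18.2/33.2 ≈ 0.5482.

θ̂_MAP = 0.5482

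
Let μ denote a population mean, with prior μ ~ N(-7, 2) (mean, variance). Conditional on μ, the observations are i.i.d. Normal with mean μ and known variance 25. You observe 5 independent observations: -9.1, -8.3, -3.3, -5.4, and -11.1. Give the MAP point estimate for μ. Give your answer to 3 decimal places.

n = 5; x̄ = ((-9.1) + (-8.3) + (-3.3) + (-5.4) + (-11.1))/5 = -37.2/5 = -7.44.
For a Normal prior and Normal likelihood with known variance, the posterior is Normal; its mode equals its mean, the precision-weighted average.
Prior precision 1/σ₀² = 1/2 = 0.5; data precision n/σ² = 5/25 = 0.2.
μ̂ = (0.5·(-7) + 0.2·(-7.44)) / (0.5 + 0.2) = (-4.988)/0.7 = -1247/175 ≈ -7.126.

μ̂_MAP = -7.126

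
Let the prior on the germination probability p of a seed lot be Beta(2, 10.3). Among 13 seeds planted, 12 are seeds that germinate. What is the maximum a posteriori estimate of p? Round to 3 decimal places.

Prior: Beta(2, 10.3).
Data: 12 successes in 13 trials. The binomial likelihood contributes p^12(1−p)^1, so the posterior is Beta(2+12, 10.3+1) = Beta(14, 11.3).
For Beta(a, b) with a, b > 1 the mode is (a−1)/(a+b−2) = 13/23.3 ≈ 0.558.

p̂_MAP = 0.558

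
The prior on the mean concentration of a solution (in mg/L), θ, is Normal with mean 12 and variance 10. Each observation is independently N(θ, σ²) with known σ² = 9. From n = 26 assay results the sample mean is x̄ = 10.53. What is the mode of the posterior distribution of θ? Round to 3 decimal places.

n = 26, x̄ = 10.53.
For a Normal prior and Normal likelihood with known variance, the posterior is Normal; its mode equals its mean, the precision-weighted average.
Prior precision 1/σ₀² = 1/10 = 0.1; data precision n/σ² = 26/9.
θ̂ = (0.1·12 + (26/9)·10.53) / (0.1 + 26/9) = 31.62/(269/90) = 14229/1345 ≈ 10.579.

θ̂_MAP = 10.579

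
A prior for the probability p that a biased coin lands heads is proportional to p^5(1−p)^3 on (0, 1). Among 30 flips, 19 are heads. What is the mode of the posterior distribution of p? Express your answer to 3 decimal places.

The prior density ∝ p^5(1−p)^3 is the kernel of Beta(6, 4).
Data: 19 successes in 30 trials. The binomial likelihood contributes p^19(1−p)^11, so the posterior is Beta(6+19, 4+11) = Beta(25, 15).
For Beta(a, b) with a, b > 1 the mode is (a−1)/(a+b−2) = 24/38 ≈ 0.632.

p̂_MAP = 0.632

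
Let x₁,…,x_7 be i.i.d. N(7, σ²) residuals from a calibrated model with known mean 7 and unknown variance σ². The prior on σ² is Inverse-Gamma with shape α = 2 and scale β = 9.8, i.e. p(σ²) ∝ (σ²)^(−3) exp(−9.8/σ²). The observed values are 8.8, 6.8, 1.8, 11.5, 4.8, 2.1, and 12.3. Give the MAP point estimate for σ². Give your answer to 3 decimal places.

σ̂²_MAP = 9.778

Sum of squared deviations about the known mean: SS = (8.8−7)² + (6.8−7)² + (1.8−7)² + (11.5−7)² + (4.8−7)² + (2.1−7)² + (12.3−7)² = 107.51.
The Normal likelihood contributes (σ²)^(−n/2) exp(−SS/(2σ²)), so the posterior is Inverse-Gamma(α + n/2, β + SS/2) = Inverse-Gamma(5.5, 63.555).
The mode of Inverse-Gamma(a, b) is b/(a+1) = 63.555/6.5 ≈ 9.778.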